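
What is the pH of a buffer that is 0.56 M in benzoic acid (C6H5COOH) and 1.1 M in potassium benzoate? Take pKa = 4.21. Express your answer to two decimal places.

Henderson–Hasselbalch: pH = pKa + log([C6H5COO-]/[C6H5COOH]) = 4.21 + log(1.1/0.56)
pH = 4.21 + (+0.293) = 4.50

pH = 4.50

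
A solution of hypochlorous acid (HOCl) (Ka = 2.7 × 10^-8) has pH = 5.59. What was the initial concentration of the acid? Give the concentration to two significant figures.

C₀ = 2.5 × 10^-4 M

[H+] = 10^(-5.59) = 2.57 × 10^-6 M = x
Ka = x²/(C₀ − x) ⇒ C₀ = x + x²/Ka
C₀ = 2.57 × 10^-6 + (2.57 × 10^-6)²/(2.7 × 10^-8) = 2.47 × 10^-4 M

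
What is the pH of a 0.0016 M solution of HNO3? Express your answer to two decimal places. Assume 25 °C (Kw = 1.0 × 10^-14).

pH = 2.80

HNO3 is a strong acid and dissociates completely, so [H+] = 0.0016 M.
pH = -log(0.0016) = 2.80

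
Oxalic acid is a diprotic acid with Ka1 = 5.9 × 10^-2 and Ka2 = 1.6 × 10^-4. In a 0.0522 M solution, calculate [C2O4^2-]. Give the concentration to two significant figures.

First ionization gives [H+] ≈ [HC2O4-] = 3.33 × 10^-2 M.
Second step: Ka2 = [H+][C2O4^2-]/[HC2O4-] ≈ [C2O4^2-] (since [H+] ≈ [HC2O4-]).
So [C2O4^2-] ≈ Ka2.

1.6 × 10^-4 M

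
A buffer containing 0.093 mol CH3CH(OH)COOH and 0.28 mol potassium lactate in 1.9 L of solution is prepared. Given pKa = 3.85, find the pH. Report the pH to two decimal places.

pH = 4.33

Henderson–Hasselbalch: pH = pKa + log([CH3CH(OH)COO-]/[CH3CH(OH)COOH]) = 3.85 + log(0.28/0.093)
pH = 3.85 + (+0.479) = 4.33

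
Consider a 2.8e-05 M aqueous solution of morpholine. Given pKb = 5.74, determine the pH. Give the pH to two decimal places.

C4H8ONH + H2O ⇌ C4H8ONH2+ + OH-
Kb = 10^(−5.74) = 1.82 × 10^-6
Kb = x²/(2.8e-05 − x) = 1.82 × 10^-6
The 5% rule fails; solving x² + Kb·x − Kb·C₀ = 0 exactly:
x = (−Kb + √(Kb² + 4·Kb·C₀))/2 = 6.29 × 10^-6 M
pOH = 5.20, so pH = 14.00 − pOH = 8.80

pH = 8.80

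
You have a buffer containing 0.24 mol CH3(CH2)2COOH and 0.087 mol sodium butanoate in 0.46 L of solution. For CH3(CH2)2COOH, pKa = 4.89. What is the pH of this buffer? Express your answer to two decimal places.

Using pH = pKa + log([base]/[acid]) with [base]/[acid] = 0.087/0.24:
pH = 4.89 + (-0.441) = 4.45

pH = 4.45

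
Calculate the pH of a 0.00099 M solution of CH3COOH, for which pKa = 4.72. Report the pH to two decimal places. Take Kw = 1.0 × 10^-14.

pH = 3.89

CH3COOH ⇌ CH3COO- + H+
Ka = 10^(−4.72) = 1.91 × 10^-5
From the ICE table, Ka = [H+]²/(0.00099 − [H+]) = 1.91 × 10^-5.
[H+] is not negligible relative to C₀; solve [H+]² + 1.91e-05·[H+] − 1.89e-08 = 0.
[H+] = (−Ka + √(Ka² + 4·Ka·C₀))/2 = 1.28 × 10^-4 M
pH = −log(1.28 × 10^-4) = 3.89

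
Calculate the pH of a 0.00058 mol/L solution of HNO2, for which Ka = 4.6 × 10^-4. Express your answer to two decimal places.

pH = 3.47

HNO2 ⇌ NO2- + H+
From the ICE table, Ka = [H+]²/(0.00058 − [H+]) = 4.6 × 10^-4.
Here C₀/Ka ≈ 1.26, so the small-[H+] approximation fails. Use the quadratic:
[H+] = [−0.00046 + √(0.00046² + 1.07e-06)]/2 = 3.35 × 10^-4 M
pH = −log(3.35 × 10^-4) = 3.47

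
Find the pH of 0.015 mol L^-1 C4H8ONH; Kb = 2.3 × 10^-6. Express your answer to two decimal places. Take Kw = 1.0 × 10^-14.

pH = 10.27

C4H8ONH + H2O ⇌ C4H8ONH2+ + OH-
From the ICE table, Kb = x²/(0.015 − x) = 2.3 × 10^-6.
Assume x ≪ 0.015: x ≈ √(2.3 × 10^-6 × 0.015) = 1.86 × 10^-4 M
pOH = −log(1.86 × 10^-4) = 3.73; pH = 14.00 − 3.73 = 10.27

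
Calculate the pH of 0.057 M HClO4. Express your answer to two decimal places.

pH = 1.24

HClO4 is a strong acid and dissociates completely, so [H+] = 0.057 M.
pH = -log(0.057) = 1.24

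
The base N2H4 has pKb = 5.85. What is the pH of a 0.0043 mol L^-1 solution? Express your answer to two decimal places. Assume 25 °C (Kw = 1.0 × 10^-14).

N2H4 + H2O ⇌ N2H5+ + OH-
Kb = 10^(−5.85) = 1.41 × 10^-6
From the ICE table, Kb = [OH-]²/(0.0043 − [OH-]) = 1.41 × 10^-6.
Assume [OH-] ≪ 0.0043: [OH-] ≈ √(1.41 × 10^-6 × 0.0043) = 7.79 × 10^-5 M
pOH = 4.11, so pH = 14.00 − pOH = 9.89

pH = 9.89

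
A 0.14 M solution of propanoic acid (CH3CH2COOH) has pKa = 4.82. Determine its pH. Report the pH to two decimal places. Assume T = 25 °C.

CH3CH2COOH ⇌ CH3CH2COO- + H+
Ka = 10^(−4.82) = 1.51 × 10^-5
Ka = [H+]²/(0.14 − [H+]) = 1.51 × 10^-5
Assume [H+] ≪ 0.14: [H+] ≈ √(1.51 × 10^-5 × 0.14) = 1.45 × 10^-3 M
pH = −log(1.45 × 10^-3) = 2.84

pH = 2.84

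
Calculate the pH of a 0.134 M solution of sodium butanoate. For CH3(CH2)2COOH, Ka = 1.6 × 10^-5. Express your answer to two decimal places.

CH3(CH2)2COO- is the conjugate base of the weak acid CH3(CH2)2COOH.
Kb = Kw/Ka = 1.0×10^-14 / 1.6 × 10^-5 = 6.25 × 10^-10
From the ICE table, Kb = [OH-]²/(0.134 − [OH-]) = 6.25 × 10^-10.
Assume [OH-] ≪ 0.134: [OH-] ≈ √(6.25 × 10^-10 × 0.134) = 9.15 × 10^-6 M
Check: 0.0068% ionized — well under 5%, approximation valid.
pOH = 5.04, so pH = 14.00 − pOH = 8.96

pH = 8.96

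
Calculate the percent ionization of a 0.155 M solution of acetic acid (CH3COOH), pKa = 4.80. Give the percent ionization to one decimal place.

1.0%

CH3COOH ⇌ CH3COO- + H+; let x = [H+] at equilibrium.
Ka = 10^(−4.80) = 1.58 × 10^-5
x ≈ √(Ka·C₀) = √(1.58 × 10^-5 × 0.155) = 1.56 × 10^-3 M
Fraction ionized = 1.56 × 10^-3 / 0.155 = 0.0101 → 1.0%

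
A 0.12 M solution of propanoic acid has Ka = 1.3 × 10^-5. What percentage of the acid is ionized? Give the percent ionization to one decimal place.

CH3CH2COOH ⇌ CH3CH2COO- + H+; let x = [H+] at equilibrium.
x ≈ √(Ka·C₀) = √(1.3 × 10^-5 × 0.12) = 1.25 × 10^-3 M
% ionization = x/C₀ × 100% = 1.25 × 10^-3/0.12 × 100% = 1.0%

1.0%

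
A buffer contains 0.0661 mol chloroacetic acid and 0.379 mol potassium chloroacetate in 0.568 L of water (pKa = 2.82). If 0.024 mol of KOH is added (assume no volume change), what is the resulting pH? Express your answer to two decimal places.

OH- converts ClCH2COOH to ClCH2COO-: ClCH2COOH → 0.0421 mol, ClCH2COO- → 0.403 mol.
pH = pKa + log(n_ClCH2COO-/n_ClCH2COOH) = 2.82 + log(0.403/0.0421) = 2.82 + (+0.981)

pH = 3.80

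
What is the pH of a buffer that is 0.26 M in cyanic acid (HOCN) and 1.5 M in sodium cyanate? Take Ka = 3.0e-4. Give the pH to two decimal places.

pKa = −log(3.0 × 10^-4) = 3.523
Henderson–Hasselbalch: pH = pKa + log([OCN-]/[HOCN]) = 3.523 + log(1.5/0.26)
pH = 3.523 + (+0.761) = 4.28

pH = 4.28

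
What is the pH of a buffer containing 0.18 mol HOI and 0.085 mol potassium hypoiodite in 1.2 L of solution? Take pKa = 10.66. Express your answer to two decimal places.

pH = 10.33

pH = pKa + log([A⁻]/[HA]) = 10.66 + log(0.085/0.18)
pH = 10.66 + (-0.326) = 10.33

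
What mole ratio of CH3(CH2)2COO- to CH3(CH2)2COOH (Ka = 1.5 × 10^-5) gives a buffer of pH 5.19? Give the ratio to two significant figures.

pKa = -log(1.5 × 10^-5) = 4.824
pH = pKa + log(r) ⇒ log(r) = 5.19 − 4.824 = +0.366
r = [CH3(CH2)2COO-]/[CH3(CH2)2COOH] = 10^(+0.366) = 2.32

ratio = 2.3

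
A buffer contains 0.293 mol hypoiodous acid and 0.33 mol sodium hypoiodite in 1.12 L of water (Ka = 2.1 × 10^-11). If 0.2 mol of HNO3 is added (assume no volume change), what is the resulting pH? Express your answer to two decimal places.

pH = 10.10

Added H+ converts OI- to HOI: HOI → 0.493 mol, OI- → 0.13 mol.
pKa = −log(2.1 × 10^-11) = 10.678
pH = pKa + log([A⁻]/[HA]) = 10.678 + log(0.13/0.493) = 10.678 -0.579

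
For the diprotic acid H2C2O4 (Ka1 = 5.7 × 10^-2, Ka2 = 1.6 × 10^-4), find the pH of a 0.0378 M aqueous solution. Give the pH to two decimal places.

Ka1 ≫ Ka2, so treat the first dissociation as the only significant source of H+.
Ka1 = x²/(0.0378 − x) = 5.7 × 10^-2
Solving the quadratic: x = (−Ka1 + √(Ka1² + 4·Ka1·C₀))/2 = 2.60 × 10^-2 M
pH = −log(2.60 × 10^-2) = 1.59

pH = 1.59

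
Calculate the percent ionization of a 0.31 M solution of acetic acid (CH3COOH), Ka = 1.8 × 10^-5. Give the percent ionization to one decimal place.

CH3COOH ⇌ CH3COO- + H+; let x = [H+] at equilibrium.
x ≈ √(Ka·C₀) = √(1.8 × 10^-5 × 0.31) = 2.36 × 10^-3 M
% ionization = x/C₀ × 100% = 2.36 × 10^-3/0.31 × 100% = 0.8%

0.8%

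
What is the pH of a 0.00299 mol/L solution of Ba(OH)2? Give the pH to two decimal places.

Ba(OH)2 is a strong base (each formula unit releases 2 OH-); [OH-] = 0.00598 M.
pOH = -log(0.00598) = 2.22
pH = 14.00 - 2.22 = 11.78

pH = 11.78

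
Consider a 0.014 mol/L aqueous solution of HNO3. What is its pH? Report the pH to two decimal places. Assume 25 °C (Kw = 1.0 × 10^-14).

pH = 1.85

HNO3 is a strong acid and dissociates completely, so [H+] = 0.014 M.
pH = -log(0.014) = 1.85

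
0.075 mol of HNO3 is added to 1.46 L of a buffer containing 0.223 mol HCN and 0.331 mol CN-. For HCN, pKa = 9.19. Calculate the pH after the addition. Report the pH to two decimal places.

pH = 9.12

Added H+ converts CN- to HCN: HCN → 0.298 mol, CN- → 0.256 mol.
pH = pKa + log([A⁻]/[HA]) = 9.19 + log(0.256/0.298) = 9.19 -0.066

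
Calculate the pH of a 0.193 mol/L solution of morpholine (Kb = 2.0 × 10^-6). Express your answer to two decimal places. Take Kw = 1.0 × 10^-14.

C4H8ONH + H2O ⇌ C4H8ONH2+ + OH-
From the ICE table, Kb = [OH-]²/(0.193 − [OH-]) = 2.0 × 10^-6.
Assume [OH-] ≪ 0.193: [OH-] ≈ √(2.0 × 10^-6 × 0.193) = 6.21 × 10^-4 M
Check: 0.32% ionized — well under 5%, approximation valid.
pOH = 3.21, so pH = 14.00 − pOH = 10.79

pH = 10.79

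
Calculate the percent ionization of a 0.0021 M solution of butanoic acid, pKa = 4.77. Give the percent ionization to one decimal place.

8.6%

CH3(CH2)2COOH ⇌ CH3(CH2)2COO- + H+; let x = [H+] at equilibrium.
Ka = 10^(−4.77) = 1.70 × 10^-5
Ka = x²/(C₀ − x); solving the quadratic gives x = 1.81 × 10^-4 M.
% ionization = x/C₀ × 100% = 1.81 × 10^-4/0.0021 × 100% = 8.6%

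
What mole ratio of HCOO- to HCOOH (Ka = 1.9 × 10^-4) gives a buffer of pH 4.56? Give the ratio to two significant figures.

ratio = 6.9

pKa = -log(1.9 × 10^-4) = 3.721
pH = pKa + log(r) ⇒ log(r) = 4.56 − 3.721 = +0.839
r = [HCOO-]/[HCOOH] = 10^(+0.839) = 6.9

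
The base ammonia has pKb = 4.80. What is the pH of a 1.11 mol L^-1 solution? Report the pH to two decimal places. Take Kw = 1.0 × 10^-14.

pH = 11.62

NH3 + H2O ⇌ NH4+ + OH-
Kb = 10^(−4.80) = 1.58 × 10^-5
Kb = [OH-]²/(1.11 − [OH-]) = 1.58 × 10^-5
Assume [OH-] ≪ 1.11: [OH-] ≈ √(1.58 × 10^-5 × 1.11) = 4.19 × 10^-3 M
pOH = 2.38, so pH = 14.00 − pOH = 11.62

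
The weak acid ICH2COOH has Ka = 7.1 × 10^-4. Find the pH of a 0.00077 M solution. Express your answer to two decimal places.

ICH2COOH ⇌ ICH2COO- + H+
From the ICE table, Ka = x²/(0.00077 − x) = 7.1 × 10^-4.
x is not negligible relative to C₀; solve x² + 0.00071·x − 5.47e-07 = 0.
x = [−0.00071 + √(0.00071² + 2.19e-06)]/2 = 4.65 × 10^-4 M
pH = −log(4.65 × 10^-4) = 3.33

pH = 3.33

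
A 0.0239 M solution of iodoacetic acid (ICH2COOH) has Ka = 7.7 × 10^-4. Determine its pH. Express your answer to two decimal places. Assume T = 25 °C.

ICH2COOH ⇌ ICH2COO- + H+
From the ICE table, Ka = [H+]²/(0.0239 − [H+]) = 7.7 × 10^-4.
[H+] is not negligible relative to C₀; solve [H+]² + 0.00077·[H+] − 1.84e-05 = 0.
[H+] = (−Ka + √(Ka² + 4·Ka·C₀))/2 = 3.92 × 10^-3 M
pH = −log[H+] = −log(3.92 × 10^-3) = 2.41

pH = 2.41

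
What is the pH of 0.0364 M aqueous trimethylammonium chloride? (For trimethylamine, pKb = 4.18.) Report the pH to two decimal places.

pH = 5.63

(CH3)3NH+ is the conjugate acid of the weak base (CH3)3N.
Kb = 10^(−4.18) = 6.61 × 10^-5
Ka = Kw/Kb = 1.0×10^-14 / 6.61 × 10^-5 = 1.51 × 10^-10
Ka = [H+]²/(0.0364 − [H+]) = 1.51 × 10^-10
Neglecting [H+] in the denominator: [H+] = √(1.51 × 10^-10 × 0.0364) = 2.34 × 10^-6 M
pH = −log[H+] = −log(2.34 × 10^-6) = 5.63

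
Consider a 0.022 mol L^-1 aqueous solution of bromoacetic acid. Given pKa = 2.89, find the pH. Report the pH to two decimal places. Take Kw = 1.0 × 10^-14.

pH = 2.33

BrCH2COOH ⇌ BrCH2COO- + H+
Ka = 10^(−2.89) = 1.29 × 10^-3
From the ICE table, Ka = [H+]²/(0.022 − [H+]) = 1.29 × 10^-3.
Here C₀/Ka ≈ 17.1, so the small-[H+] approximation fails. Use the quadratic:
[H+] = [−0.00129 + √(0.00129² + 0.000114)]/2 = 4.72 × 10^-3 M
pH = −log[H+] = −log(4.72 × 10^-3) = 2.33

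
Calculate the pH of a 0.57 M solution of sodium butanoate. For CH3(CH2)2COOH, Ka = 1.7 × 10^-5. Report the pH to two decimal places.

CH3(CH2)2COO- is the conjugate base of the weak acid CH3(CH2)2COOH.
Kb = Kw/Ka = 1.0×10^-14 / 1.7 × 10^-5 = 5.88 × 10^-10
Let x = [OH-] at equilibrium. Kb = x²/(0.57 − x).
Neglecting x in the denominator: x = √(5.88 × 10^-10 × 0.57) = 1.83 × 10^-5 M
pOH = −log(1.83 × 10^-5) = 4.74; pH = 14.00 − 4.74 = 9.26

pH = 9.26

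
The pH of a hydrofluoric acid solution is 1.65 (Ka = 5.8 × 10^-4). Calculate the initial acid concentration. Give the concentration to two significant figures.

C₀ = 8.9 × 10^-1 M

[H+] = 10^(-1.65) = 2.24 × 10^-2 M = x
Ka = x²/(C₀ − x) ⇒ C₀ = x + x²/Ka
C₀ = 2.24 × 10^-2 + (2.24 × 10^-2)²/(5.8 × 10^-4) = 8.88 × 10^-1 M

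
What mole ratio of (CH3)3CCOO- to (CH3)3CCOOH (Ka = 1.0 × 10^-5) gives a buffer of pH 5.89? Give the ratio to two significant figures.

ratio = 7.8

pKa = -log(1.0 × 10^-5) = 5.000
pH = pKa + log(r) ⇒ log(r) = 5.89 − 5.000 = +0.890
r = [(CH3)3CCOO-]/[(CH3)3CCOOH] = 10^(+0.890) = 7.76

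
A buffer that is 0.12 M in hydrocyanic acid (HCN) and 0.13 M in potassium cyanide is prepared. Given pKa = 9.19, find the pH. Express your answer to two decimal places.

pH = 9.22

pH = pKa + log([A⁻]/[HA]) = 9.19 + log(0.13/0.12)
pH = 9.19 + (+0.035) = 9.22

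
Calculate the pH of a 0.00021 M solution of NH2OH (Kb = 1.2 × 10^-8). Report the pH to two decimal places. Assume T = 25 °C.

NH2OH + H2O ⇌ NH3OH+ + OH-
From the ICE table, Kb = [OH-]²/(0.00021 − [OH-]) = 1.2 × 10^-8.
Assume [OH-] ≪ 0.00021: [OH-] ≈ √(1.2 × 10^-8 × 0.00021) = 1.59 × 10^-6 M
([OH-]/C₀ = 0.76% < 5%, so the approximation holds.)
pOH = 5.80, so pH = 14.00 − pOH = 8.20

pH = 8.20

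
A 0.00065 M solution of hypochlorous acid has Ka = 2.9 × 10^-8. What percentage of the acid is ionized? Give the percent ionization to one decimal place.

0.7%

HOCl ⇌ OCl- + H+; let x = [H+] at equilibrium.
x ≈ √(Ka·C₀) = √(2.9 × 10^-8 × 0.00065) = 4.34 × 10^-6 M
% ionization = x/C₀ × 100% = 4.34 × 10^-6/0.00065 × 100% = 0.7%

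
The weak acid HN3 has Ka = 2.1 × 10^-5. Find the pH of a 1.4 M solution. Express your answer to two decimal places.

pH = 2.27

HN3 ⇌ N3- + H+
Ka = [H+]²/(1.4 − [H+]) = 2.1 × 10^-5
Assume [H+] ≪ 1.4: [H+] ≈ √(2.1 × 10^-5 × 1.4) = 5.42 × 10^-3 M
pH = −log(5.42 × 10^-3) = 2.27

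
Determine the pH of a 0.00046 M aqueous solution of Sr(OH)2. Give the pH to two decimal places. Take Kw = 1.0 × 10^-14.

Sr(OH)2 is a strong base (each formula unit releases 2 OH-); [OH-] = 0.00092 M.
pOH = -log(0.00092) = 3.04
pH = 14.00 - 3.04 = 10.96

pH = 10.96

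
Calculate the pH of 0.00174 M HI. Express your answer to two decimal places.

pH = 2.76

HI is a strong acid and dissociates completely, so [H+] = 0.00174 M.
pH = -log(0.00174) = 2.76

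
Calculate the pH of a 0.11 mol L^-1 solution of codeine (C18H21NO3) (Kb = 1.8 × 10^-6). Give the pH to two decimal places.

C18H21NO3 + H2O ⇌ C18H22NO3+ + OH-
From the ICE table, Kb = [OH-]²/(0.11 − [OH-]) = 1.8 × 10^-6.
Assume [OH-] ≪ 0.11: [OH-] ≈ √(1.8 × 10^-6 × 0.11) = 4.45 × 10^-4 M
([OH-]/C₀ = 0.4% < 5%, so the approximation holds.)
pOH = −log(4.45 × 10^-4) = 3.35; pH = 14.00 − 3.35 = 10.65

pH = 10.65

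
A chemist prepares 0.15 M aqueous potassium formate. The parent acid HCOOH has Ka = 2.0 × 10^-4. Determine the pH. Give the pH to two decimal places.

HCOO- is the conjugate base of the weak acid HCOOH.
Kb = Kw/Ka = 1.0×10^-14 / 2.0 × 10^-4 = 5.00 × 10^-11
From the ICE table, Kb = [OH-]²/(0.15 − [OH-]) = 5.00 × 10^-11.
Since Kb ≪ C₀, [OH-] ≈ √(Kb·C₀) = 2.74 × 10^-6 M.
Check: 0.0018% ionized — well under 5%, approximation valid.
pOH = 5.56, so pH = 14.00 − pOH = 8.44

pH = 8.44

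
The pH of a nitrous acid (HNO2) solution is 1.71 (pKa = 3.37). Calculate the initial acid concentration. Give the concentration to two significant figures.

C₀ = 9.1 × 10^-1 M

[H+] = 10^(-1.71) = 1.95 × 10^-2 M = x
Ka = 10^(−3.37) = 4.27 × 10^-4
Ka = x²/(C₀ − x) ⇒ C₀ = x + x²/Ka
C₀ = 1.95 × 10^-2 + (1.95 × 10^-2)²/(4.27 × 10^-4) = 9.10 × 10^-1 M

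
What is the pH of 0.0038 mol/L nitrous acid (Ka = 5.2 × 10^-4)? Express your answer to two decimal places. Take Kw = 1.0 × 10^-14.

HNO2 ⇌ NO2- + H+
From the ICE table, Ka = [H+]²/(0.0038 − [H+]) = 5.2 × 10^-4.
Here C₀/Ka ≈ 7.31, so the small-[H+] approximation fails. Use the quadratic:
[H+] = [−0.00052 + √(0.00052² + 7.9e-06)]/2 = 1.17 × 10^-3 M
pH = −log[H+] = −log(1.17 × 10^-3) = 2.93

pH = 2.93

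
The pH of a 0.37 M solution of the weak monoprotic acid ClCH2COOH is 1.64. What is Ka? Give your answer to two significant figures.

Ka = 1.5 × 10^-3

[H+] = 10^(-1.64) = 2.29 × 10^-2 M
At equilibrium [HA] = 0.37 − 2.29 × 10^-2 = 3.47 × 10^-1 M
Ka = [H+][A-]/[HA] = (2.29 × 10^-2)² / 3.47 × 10^-1 = 1.5 × 10^-3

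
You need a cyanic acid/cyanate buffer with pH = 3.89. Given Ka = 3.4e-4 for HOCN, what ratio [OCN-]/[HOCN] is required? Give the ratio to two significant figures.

ratio = 2.6

pKa = -log(3.4 × 10^-4) = 3.469
pH = pKa + log(r) ⇒ log(r) = 3.89 − 3.469 = +0.421
r = [OCN-]/[HOCN] = 10^(+0.421) = 2.64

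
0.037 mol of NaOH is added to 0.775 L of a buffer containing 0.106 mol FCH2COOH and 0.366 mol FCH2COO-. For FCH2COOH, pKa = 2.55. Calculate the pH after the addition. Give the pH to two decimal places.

OH- converts FCH2COOH to FCH2COO-: FCH2COOH → 0.069 mol, FCH2COO- → 0.403 mol.
pH = pKa + log([A⁻]/[HA]) = 2.55 + log(0.403/0.069) = 2.55 +0.766

pH = 3.32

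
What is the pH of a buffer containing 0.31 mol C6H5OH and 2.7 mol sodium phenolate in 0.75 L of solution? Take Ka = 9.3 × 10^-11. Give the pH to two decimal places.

pKa = −log(9.3 × 10^-11) = 10.032
Using pH = pKa + log([base]/[acid]) with [base]/[acid] = 2.7/0.31:
pH = 10.032 + (+0.940) = 10.97

pH = 10.97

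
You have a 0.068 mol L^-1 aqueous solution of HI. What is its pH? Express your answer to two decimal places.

pH = 1.17

HI is a strong acid and dissociates completely, so [H+] = 0.068 M.
pH = -log(0.068) = 1.17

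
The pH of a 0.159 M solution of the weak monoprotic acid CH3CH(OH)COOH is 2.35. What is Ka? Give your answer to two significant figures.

Ka = 1.3 × 10^-4

[H+] = 10^(-2.35) = 4.47 × 10^-3 M
At equilibrium [HA] = 0.159 − 4.47 × 10^-3 = 1.55 × 10^-1 M
Ka = [H+][A-]/[HA] = (4.47 × 10^-3)² / 1.55 × 10^-1 = 1.3 × 10^-4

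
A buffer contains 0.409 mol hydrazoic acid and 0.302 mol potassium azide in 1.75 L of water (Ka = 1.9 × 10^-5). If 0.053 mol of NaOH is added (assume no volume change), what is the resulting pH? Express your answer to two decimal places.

pH = 4.72

After neutralization: n(HN3) = 0.356 mol, n(N3-) = 0.355 mol.
pKa = −log(1.9 × 10^-5) = 4.721
Henderson–Hasselbalch with mole ratio 0.355/0.356: pH = 4.721 + (-0.001)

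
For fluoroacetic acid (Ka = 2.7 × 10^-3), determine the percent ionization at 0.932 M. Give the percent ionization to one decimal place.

5.2%

FCH2COOH ⇌ FCH2COO- + H+; let x = [H+] at equilibrium.
Solve x² + 0.0027x − 0.00252 = 0 → x = 4.88 × 10^-2 M
% ionization = x/C₀ × 100% = 4.88 × 10^-2/0.932 × 100% = 5.2%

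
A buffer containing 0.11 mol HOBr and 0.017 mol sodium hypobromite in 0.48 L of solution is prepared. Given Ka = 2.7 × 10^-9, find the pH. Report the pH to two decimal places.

pH = 7.76

pKa = −log(2.7 × 10^-9) = 8.569
Henderson–Hasselbalch: pH = pKa + log([OBr-]/[HOBr]) = 8.569 + log(0.017/0.11)
pH = 8.569 + (-0.811) = 7.76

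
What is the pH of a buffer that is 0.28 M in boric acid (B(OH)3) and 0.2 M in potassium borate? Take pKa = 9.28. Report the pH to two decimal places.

pH = 9.13

Henderson–Hasselbalch: pH = pKa + log([B(OH)4-]/[B(OH)3]) = 9.28 + log(0.2/0.28)
pH = 9.28 + (-0.146) = 9.13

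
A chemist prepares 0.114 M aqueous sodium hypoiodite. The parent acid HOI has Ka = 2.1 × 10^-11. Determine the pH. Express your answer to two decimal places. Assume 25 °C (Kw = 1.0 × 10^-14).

OI- is the conjugate base of the weak acid HOI.
Kb = Kw/Ka = 1.0×10^-14 / 2.1 × 10^-11 = 4.76 × 10^-4
From the ICE table, Kb = x²/(0.114 − x) = 4.76 × 10^-4.
Here C₀/Kb ≈ 239, so the small-x approximation fails. Use the quadratic:
x = (−Kb + √(Kb² + 4·Kb·C₀))/2 = 7.13 × 10^-3 M
pOH = 2.15, so pH = 14.00 − pOH = 11.85

pH = 11.85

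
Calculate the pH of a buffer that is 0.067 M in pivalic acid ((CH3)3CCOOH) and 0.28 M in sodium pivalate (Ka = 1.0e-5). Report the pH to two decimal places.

pKa = −log(1.0 × 10^-5) = 5.000
Using pH = pKa + log([base]/[acid]) with [base]/[acid] = 0.28/0.067:
pH = 5.000 + (+0.621) = 5.62

pH = 5.62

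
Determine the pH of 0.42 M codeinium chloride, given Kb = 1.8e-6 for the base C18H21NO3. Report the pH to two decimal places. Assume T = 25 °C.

pH = 4.32

C18H22NO3+ is the conjugate acid of the weak base C18H21NO3.
Ka = Kw/Kb = 1.0×10^-14 / 1.8 × 10^-6 = 5.56 × 10^-9
From the ICE table, Ka = x²/(0.42 − x) = 5.56 × 10^-9.
Since Ka ≪ C₀, x ≈ √(Ka·C₀) = 4.83 × 10^-5 M.
(x/C₀ = 0.012% < 5%, so the approximation holds.)
pH = −log(4.83 × 10^-5) = 4.32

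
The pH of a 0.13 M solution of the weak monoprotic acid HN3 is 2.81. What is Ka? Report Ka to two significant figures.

Ka = 1.9 × 10^-5

[H+] = 10^(-2.81) = 1.55 × 10^-3 M
At equilibrium [HA] = 0.13 − 1.55 × 10^-3 = 1.28 × 10^-1 M
Ka = [H+][A-]/[HA] = (1.55 × 10^-3)² / 1.28 × 10^-1 = 1.9 × 10^-5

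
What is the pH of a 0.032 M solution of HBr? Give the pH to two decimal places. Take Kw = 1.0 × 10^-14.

HBr is a strong acid and dissociates completely, so [H+] = 0.032 M.
pH = -log(0.032) = 1.49

pH = 1.49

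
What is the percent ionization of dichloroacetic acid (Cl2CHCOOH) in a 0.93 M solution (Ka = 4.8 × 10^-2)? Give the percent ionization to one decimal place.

Cl2CHCOOH ⇌ Cl2CHCOO- + H+; let x = [H+] at equilibrium.
Solve x² + 0.048x − 0.0446 = 0 → x = 1.89 × 10^-1 M
% ionization = x/C₀ × 100% = 1.89 × 10^-1/0.93 × 100% = 20.3%

20.3%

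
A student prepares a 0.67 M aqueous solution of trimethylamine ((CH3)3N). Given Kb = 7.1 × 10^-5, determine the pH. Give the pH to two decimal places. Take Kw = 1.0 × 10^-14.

pH = 11.84

(CH3)3N + H2O ⇌ (CH3)3NH+ + OH-
Kb = [OH-]²/(0.67 − [OH-]) = 7.1 × 10^-5
Assume [OH-] ≪ 0.67: [OH-] ≈ √(7.1 × 10^-5 × 0.67) = 6.90 × 10^-3 M
pOH = −log(6.90 × 10^-3) = 2.16; pH = 14.00 − 2.16 = 11.84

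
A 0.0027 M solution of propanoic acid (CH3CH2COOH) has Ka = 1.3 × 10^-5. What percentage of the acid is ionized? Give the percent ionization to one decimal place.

6.7%

CH3CH2COOH ⇌ CH3CH2COO- + H+; let x = [H+] at equilibrium.
Ka = x²/(C₀ − x); solving the quadratic gives x = 1.81 × 10^-4 M.
% ionization = x/C₀ × 100% = 1.81 × 10^-4/0.0027 × 100% = 6.7%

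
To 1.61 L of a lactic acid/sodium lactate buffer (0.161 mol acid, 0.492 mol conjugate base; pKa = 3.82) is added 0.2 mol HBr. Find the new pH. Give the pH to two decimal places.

After neutralization: n(CH3CH(OH)COOH) = 0.361 mol, n(CH3CH(OH)COO-) = 0.292 mol.
Henderson–Hasselbalch with mole ratio 0.292/0.361: pH = 3.82 + (-0.092)

pH = 3.73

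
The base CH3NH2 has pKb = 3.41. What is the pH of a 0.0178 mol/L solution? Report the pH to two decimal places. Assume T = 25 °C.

pH = 11.39

CH3NH2 + H2O ⇌ CH3NH3+ + OH-
Kb = 10^(−3.41) = 3.89 × 10^-4
From the ICE table, Kb = [OH-]²/(0.0178 − [OH-]) = 3.89 × 10^-4.
The 5% rule fails; solving [OH-]² + Kb·[OH-] − Kb·C₀ = 0 exactly:
[OH-] = (−Kb + √(Kb² + 4·Kb·C₀))/2 = 2.44 × 10^-3 M
pOH = 2.61, so pH = 14.00 − pOH = 11.39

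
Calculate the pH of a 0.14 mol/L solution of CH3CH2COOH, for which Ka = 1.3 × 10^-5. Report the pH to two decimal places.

pH = 2.87

CH3CH2COOH ⇌ CH3CH2COO- + H+
From the ICE table, Ka = [H+]²/(0.14 − [H+]) = 1.3 × 10^-5.
Assume [H+] ≪ 0.14: [H+] ≈ √(1.3 × 10^-5 × 0.14) = 1.35 × 10^-3 M
pH = −log[H+] = −log(1.35 × 10^-3) = 2.87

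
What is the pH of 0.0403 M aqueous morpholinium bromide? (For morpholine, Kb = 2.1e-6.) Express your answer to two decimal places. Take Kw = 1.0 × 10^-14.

C4H8ONH2+ is the conjugate acid of the weak base C4H8ONH.
Ka = Kw/Kb = 1.0×10^-14 / 2.1 × 10^-6 = 4.76 × 10^-9
Let x = [H+] at equilibrium. Ka = x²/(0.0403 − x).
Since Ka ≪ C₀, x ≈ √(Ka·C₀) = 1.39 × 10^-5 M.
(x/C₀ = 0.034% < 5%, so the approximation holds.)
pH = −log[H+] = −log(1.39 × 10^-5) = 4.86

pH = 4.86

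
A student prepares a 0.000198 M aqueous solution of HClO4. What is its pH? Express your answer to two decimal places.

HClO4 is a strong acid and dissociates completely, so [H+] = 0.000198 M.
pH = -log(0.000198) = 3.70

pH = 3.70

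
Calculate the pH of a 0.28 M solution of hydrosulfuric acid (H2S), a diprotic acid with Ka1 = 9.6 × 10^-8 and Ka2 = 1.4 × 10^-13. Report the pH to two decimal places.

Ka1 ≫ Ka2, so treat the first dissociation as the only significant source of H+.
Ka1 = x²/(0.28 − x) = 9.6 × 10^-8
x ≈ √(9.6 × 10^-8 × 0.28) = 1.64 × 10^-4 M
pH = −log(1.64 × 10^-4) = 3.79

pH = 3.79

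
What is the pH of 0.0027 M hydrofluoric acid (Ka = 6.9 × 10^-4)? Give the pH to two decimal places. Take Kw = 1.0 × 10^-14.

HF ⇌ F- + H+
From the ICE table, Ka = [H+]²/(0.0027 − [H+]) = 6.9 × 10^-4.
Here C₀/Ka ≈ 3.91, so the small-[H+] approximation fails. Use the quadratic:
[H+] = [−0.00069 + √(0.00069² + 7.45e-06)]/2 = 1.06 × 10^-3 M
pH = −log(1.06 × 10^-3) = 2.97

pH = 2.97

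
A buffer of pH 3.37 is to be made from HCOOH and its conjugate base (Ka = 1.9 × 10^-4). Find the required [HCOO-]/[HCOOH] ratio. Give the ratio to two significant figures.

ratio = 0.45

pKa = -log(1.9 × 10^-4) = 3.721
pH = pKa + log(r) ⇒ log(r) = 3.37 − 3.721 = -0.351
r = [HCOO-]/[HCOOH] = 10^(-0.351) = 0.446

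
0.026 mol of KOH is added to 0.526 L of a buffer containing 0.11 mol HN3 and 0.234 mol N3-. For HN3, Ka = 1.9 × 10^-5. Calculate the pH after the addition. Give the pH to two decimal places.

pH = 5.21

OH- converts HN3 to N3-: HN3 → 0.084 mol, N3- → 0.26 mol.
pKa = −log(1.9 × 10^-5) = 4.721
Henderson–Hasselbalch with mole ratio 0.26/0.084: pH = 4.721 + (+0.491)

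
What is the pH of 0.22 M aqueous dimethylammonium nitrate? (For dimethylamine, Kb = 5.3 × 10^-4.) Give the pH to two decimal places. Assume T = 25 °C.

(CH3)2NH2+ is the conjugate acid of the weak base (CH3)2NH.
Ka = Kw/Kb = 1.0×10^-14 / 5.3 × 10^-4 = 1.89 × 10^-11
From the ICE table, Ka = [H+]²/(0.22 − [H+]) = 1.89 × 10^-11.
Since Ka ≪ C₀, [H+] ≈ √(Ka·C₀) = 2.04 × 10^-6 M.
Check: 0.00093% ionized — well under 5%, approximation valid.
pH = −log(2.04 × 10^-6) = 5.69

pH = 5.69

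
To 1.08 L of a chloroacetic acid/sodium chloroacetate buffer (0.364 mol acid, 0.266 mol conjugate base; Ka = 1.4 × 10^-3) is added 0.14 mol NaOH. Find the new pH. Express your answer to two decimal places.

pH = 3.11

OH- converts ClCH2COOH to ClCH2COO-: ClCH2COOH → 0.224 mol, ClCH2COO- → 0.406 mol.
pKa = −log(1.4 × 10^-3) = 2.854
Henderson–Hasselbalch with mole ratio 0.406/0.224: pH = 2.854 + (+0.258)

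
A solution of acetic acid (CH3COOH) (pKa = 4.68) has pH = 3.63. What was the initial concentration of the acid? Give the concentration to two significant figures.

C₀ = 2.9 × 10^-3 M

[H+] = 10^(-3.63) = 2.34 × 10^-4 M = x
Ka = 10^(−4.68) = 2.09 × 10^-5
Ka = x²/(C₀ − x) ⇒ C₀ = x + x²/Ka
C₀ = 2.34 × 10^-4 + (2.34 × 10^-4)²/(2.09 × 10^-5) = 2.85 × 10^-3 M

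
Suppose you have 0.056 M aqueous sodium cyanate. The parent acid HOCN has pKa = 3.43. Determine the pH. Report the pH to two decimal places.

pH = 8.09

OCN- is the conjugate base of the weak acid HOCN.
Ka = 10^(−3.43) = 3.72 × 10^-4
Kb = Kw/Ka = 1.0×10^-14 / 3.72 × 10^-4 = 2.69 × 10^-11
Let x = [OH-] at equilibrium. Kb = x²/(0.056 − x).
Assume x ≪ 0.056: x ≈ √(2.69 × 10^-11 × 0.056) = 1.23 × 10^-6 M
pOH = 5.91, so pH = 14.00 − pOH = 8.09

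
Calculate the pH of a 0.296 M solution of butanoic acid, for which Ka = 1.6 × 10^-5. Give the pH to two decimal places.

CH3(CH2)2COOH ⇌ CH3(CH2)2COO- + H+
Ka = [H+]²/(0.296 − [H+]) = 1.6 × 10^-5
Neglecting [H+] in the denominator: [H+] = √(1.6 × 10^-5 × 0.296) = 2.18 × 10^-3 M
Check: 0.74% ionized — well under 5%, approximation valid.
pH = −log[H+] = −log(2.18 × 10^-3) = 2.66

pH = 2.66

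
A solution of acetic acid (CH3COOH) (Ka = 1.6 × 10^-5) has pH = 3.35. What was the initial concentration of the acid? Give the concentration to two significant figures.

C₀ = 1.3 × 10^-2 M

[H+] = 10^(-3.35) = 4.47 × 10^-4 M = x
Ka = x²/(C₀ − x) ⇒ C₀ = x + x²/Ka
C₀ = 4.47 × 10^-4 + (4.47 × 10^-4)²/(1.6 × 10^-5) = 1.29 × 10^-2 M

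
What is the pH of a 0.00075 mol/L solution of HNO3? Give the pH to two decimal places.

HNO3 is a strong acid and dissociates completely, so [H+] = 0.00075 M.
pH = -log(0.00075) = 3.12

pH = 3.12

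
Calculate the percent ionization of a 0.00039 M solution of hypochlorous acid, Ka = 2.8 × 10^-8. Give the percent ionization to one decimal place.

HOCl ⇌ OCl- + H+; let x = [H+] at equilibrium.
x ≈ √(Ka·C₀) = √(2.8 × 10^-8 × 0.00039) = 3.30 × 10^-6 M
Fraction ionized = 3.30 × 10^-6 / 0.00039 = 0.0085 → 0.8%

0.8%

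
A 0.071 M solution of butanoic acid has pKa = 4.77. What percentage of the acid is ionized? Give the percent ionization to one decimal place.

1.5%

CH3(CH2)2COOH ⇌ CH3(CH2)2COO- + H+; let x = [H+] at equilibrium.
Ka = 10^(−4.77) = 1.70 × 10^-5
x ≈ √(Ka·C₀) = √(1.70 × 10^-5 × 0.071) = 1.10 × 10^-3 M
Fraction ionized = 1.10 × 10^-3 / 0.071 = 0.0155 → 1.5%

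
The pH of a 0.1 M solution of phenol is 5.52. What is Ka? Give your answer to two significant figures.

[H+] = 10^(-5.52) = 3.02 × 10^-6 M
At equilibrium [HA] = 0.1 − 3.02 × 10^-6 = 1.00 × 10^-1 M
Ka = [H+][A-]/[HA] = (3.02 × 10^-6)² / 1.00 × 10^-1 = 9.1 × 10^-11

Ka = 9.1 × 10^-11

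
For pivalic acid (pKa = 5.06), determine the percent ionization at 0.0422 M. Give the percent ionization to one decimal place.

(CH3)3CCOOH ⇌ (CH3)3CCOO- + H+; let x = [H+] at equilibrium.
Ka = 10^(−5.06) = 8.71 × 10^-6
x ≈ √(Ka·C₀) = √(8.71 × 10^-6 × 0.0422) = 6.06 × 10^-4 M
% ionization = x/C₀ × 100% = 6.06 × 10^-4/0.0422 × 100% = 1.4%

1.4%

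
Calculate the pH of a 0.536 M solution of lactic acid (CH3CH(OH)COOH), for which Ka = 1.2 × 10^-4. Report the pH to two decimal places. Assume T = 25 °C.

CH3CH(OH)COOH ⇌ CH3CH(OH)COO- + H+
Ka = x²/(0.536 − x) = 1.2 × 10^-4
Since Ka ≪ C₀, x ≈ √(Ka·C₀) = 8.02 × 10^-3 M.
Check: 1.5% ionized — well under 5%, approximation valid.
pH = −log(8.02 × 10^-3) = 2.10

pH = 2.10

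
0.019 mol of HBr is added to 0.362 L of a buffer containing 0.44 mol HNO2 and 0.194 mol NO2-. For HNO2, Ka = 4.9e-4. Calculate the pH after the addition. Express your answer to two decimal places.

Added H+ converts NO2- to HNO2: HNO2 → 0.459 mol, NO2- → 0.175 mol.
pKa = −log(4.9 × 10^-4) = 3.310
pH = pKa + log([A⁻]/[HA]) = 3.310 + log(0.175/0.459) = 3.310 -0.419

pH = 2.89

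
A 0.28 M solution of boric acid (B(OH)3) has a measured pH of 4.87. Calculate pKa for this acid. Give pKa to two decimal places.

[H+] = 10^(-4.87) = 1.35 × 10^-5 M
At equilibrium [HA] = 0.28 − 1.35 × 10^-5 = 2.80 × 10^-1 M
Ka = [H+][A-]/[HA] = (1.35 × 10^-5)² / 2.80 × 10^-1 = 6.51 × 10^-10
pKa = -log(6.51 × 10^-10) = 9.19

pKa = 9.19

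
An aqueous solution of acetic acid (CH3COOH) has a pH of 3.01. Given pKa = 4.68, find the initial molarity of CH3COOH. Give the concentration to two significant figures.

C₀ = 4.7 × 10^-2 M

[H+] = 10^(-3.01) = 9.77 × 10^-4 M = x
Ka = 10^(−4.68) = 2.09 × 10^-5
Ka = x²/(C₀ − x) ⇒ C₀ = x + x²/Ka
C₀ = 9.77 × 10^-4 + (9.77 × 10^-4)²/(2.09 × 10^-5) = 4.66 × 10^-2 M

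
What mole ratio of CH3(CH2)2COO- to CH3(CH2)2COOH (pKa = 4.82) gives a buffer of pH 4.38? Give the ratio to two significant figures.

ratio = 0.36

pH = pKa + log(r) ⇒ log(r) = 4.38 − 4.82 = -0.44
r = [CH3(CH2)2COO-]/[CH3(CH2)2COOH] = 10^(-0.44) = 0.363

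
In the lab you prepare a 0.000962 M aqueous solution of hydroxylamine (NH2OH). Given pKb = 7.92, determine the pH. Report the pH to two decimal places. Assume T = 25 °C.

pH = 8.53

NH2OH + H2O ⇌ NH3OH+ + OH-
Kb = 10^(−7.92) = 1.20 × 10^-8
Kb = [OH-]²/(0.000962 − [OH-]) = 1.20 × 10^-8
Assume [OH-] ≪ 0.000962: [OH-] ≈ √(1.20 × 10^-8 × 0.000962) = 3.40 × 10^-6 M
([OH-]/C₀ = 0.35% < 5%, so the approximation holds.)
pOH = 5.47, so pH = 14.00 − pOH = 8.53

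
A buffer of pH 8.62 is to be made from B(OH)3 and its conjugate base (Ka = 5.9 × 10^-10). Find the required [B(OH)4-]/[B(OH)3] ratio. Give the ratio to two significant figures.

pKa = -log(5.9 × 10^-10) = 9.229
pH = pKa + log(r) ⇒ log(r) = 8.62 − 9.229 = -0.609
r = [B(OH)4-]/[B(OH)3] = 10^(-0.609) = 0.246

ratio = 0.25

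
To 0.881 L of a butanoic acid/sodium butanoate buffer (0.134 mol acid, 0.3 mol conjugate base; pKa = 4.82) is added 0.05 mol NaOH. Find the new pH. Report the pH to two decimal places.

pH = 5.44

After neutralization: n(CH3(CH2)2COOH) = 0.084 mol, n(CH3(CH2)2COO-) = 0.35 mol.
pH = pKa + log([A⁻]/[HA]) = 4.82 + log(0.35/0.084) = 4.82 +0.620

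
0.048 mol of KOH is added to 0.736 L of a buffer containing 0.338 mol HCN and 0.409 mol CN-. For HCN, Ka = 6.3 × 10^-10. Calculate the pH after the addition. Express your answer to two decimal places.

OH- converts HCN to CN-: HCN → 0.29 mol, CN- → 0.457 mol.
pKa = −log(6.3 × 10^-10) = 9.201
pH = pKa + log([A⁻]/[HA]) = 9.201 + log(0.457/0.29) = 9.201 +0.198

pH = 9.40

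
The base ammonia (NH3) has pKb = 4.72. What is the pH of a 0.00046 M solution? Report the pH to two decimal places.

pH = 9.93

NH3 + H2O ⇌ NH4+ + OH-
Kb = 10^(−4.72) = 1.91 × 10^-5
Kb = [OH-]²/(0.00046 − [OH-]) = 1.91 × 10^-5
[OH-] is not negligible relative to C₀; solve [OH-]² + 1.91e-05·[OH-] − 8.79e-09 = 0.
[OH-] = [−1.91e-05 + √(1.91e-05² + 3.51e-08)]/2 = 8.47 × 10^-5 M
pOH = −log(8.47 × 10^-5) = 4.07; pH = 14.00 − 4.07 = 9.93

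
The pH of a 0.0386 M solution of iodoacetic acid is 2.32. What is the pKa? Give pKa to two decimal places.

[H+] = 10^(-2.32) = 4.79 × 10^-3 M
At equilibrium [HA] = 0.0386 − 4.79 × 10^-3 = 3.38 × 10^-2 M
Ka = [H+][A-]/[HA] = (4.79 × 10^-3)² / 3.38 × 10^-2 = 6.79 × 10^-4
pKa = -log(6.79 × 10^-4) = 3.17

pKa = 3.17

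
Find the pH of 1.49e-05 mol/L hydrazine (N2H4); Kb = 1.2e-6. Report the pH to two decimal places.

pH = 8.56

N2H4 + H2O ⇌ N2H5+ + OH-
Kb = [OH-]²/(1.49e-05 − [OH-]) = 1.2 × 10^-6
Here C₀/Kb ≈ 12.4, so the small-[OH-] approximation fails. Use the quadratic:
[OH-] = (−Kb + √(Kb² + 4·Kb·C₀))/2 = 3.67 × 10^-6 M
pOH = −log(3.67 × 10^-6) = 5.44; pH = 14.00 − 5.44 = 8.56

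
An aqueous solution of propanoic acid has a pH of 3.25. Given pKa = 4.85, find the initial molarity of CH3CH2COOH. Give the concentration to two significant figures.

C₀ = 2.3 × 10^-2 M

[H+] = 10^(-3.25) = 5.62 × 10^-4 M = x
Ka = 10^(−4.85) = 1.41 × 10^-5
Ka = x²/(C₀ − x) ⇒ C₀ = x + x²/Ka
C₀ = 5.62 × 10^-4 + (5.62 × 10^-4)²/(1.41 × 10^-5) = 2.30 × 10^-2 M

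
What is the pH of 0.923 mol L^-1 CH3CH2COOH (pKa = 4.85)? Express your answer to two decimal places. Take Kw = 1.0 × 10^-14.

pH = 2.44

CH3CH2COOH ⇌ CH3CH2COO- + H+
Ka = 10^(−4.85) = 1.41 × 10^-5
Ka = [H+]²/(0.923 − [H+]) = 1.41 × 10^-5
Since Ka ≪ C₀, [H+] ≈ √(Ka·C₀) = 3.61 × 10^-3 M.
([H+]/C₀ = 0.39% < 5%, so the approximation holds.)
pH = −log[H+] = −log(3.61 × 10^-3) = 2.44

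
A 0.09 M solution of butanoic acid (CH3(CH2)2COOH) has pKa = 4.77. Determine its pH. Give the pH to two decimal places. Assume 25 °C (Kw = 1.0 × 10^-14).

CH3(CH2)2COOH ⇌ CH3(CH2)2COO- + H+
Ka = 10^(−4.77) = 1.70 × 10^-5
From the ICE table, Ka = [H+]²/(0.09 − [H+]) = 1.70 × 10^-5.
Neglecting [H+] in the denominator: [H+] = √(1.70 × 10^-5 × 0.09) = 1.24 × 10^-3 M
([H+]/C₀ = 1.4% < 5%, so the approximation holds.)
pH = −log(1.24 × 10^-3) = 2.91

pH = 2.91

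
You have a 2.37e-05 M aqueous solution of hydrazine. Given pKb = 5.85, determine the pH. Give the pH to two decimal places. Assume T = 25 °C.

N2H4 + H2O ⇌ N2H5+ + OH-
Kb = 10^(−5.85) = 1.41 × 10^-6
From the ICE table, Kb = [OH-]²/(2.37e-05 − [OH-]) = 1.41 × 10^-6.
The 5% rule fails; solving [OH-]² + Kb·[OH-] − Kb·C₀ = 0 exactly:
[OH-] = [−1.41e-06 + √(1.41e-06² + 1.34e-10)]/2 = 5.12 × 10^-6 M
pOH = 5.29, so pH = 14.00 − pOH = 8.71

pH = 8.71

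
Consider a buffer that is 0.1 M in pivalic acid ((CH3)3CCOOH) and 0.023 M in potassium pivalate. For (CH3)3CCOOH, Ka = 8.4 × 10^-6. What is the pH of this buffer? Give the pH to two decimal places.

pKa = −log(8.4 × 10^-6) = 5.076
pH = pKa + log([A⁻]/[HA]) = 5.076 + log(0.023/0.1)
pH = 5.076 + (-0.638) = 4.44

pH = 4.44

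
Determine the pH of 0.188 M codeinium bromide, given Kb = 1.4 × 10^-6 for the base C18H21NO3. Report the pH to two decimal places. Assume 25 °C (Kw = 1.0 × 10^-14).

pH = 4.44

C18H22NO3+ is the conjugate acid of the weak base C18H21NO3.
Ka = Kw/Kb = 1.0×10^-14 / 1.4 × 10^-6 = 7.14 × 10^-9
Ka = [H+]²/(0.188 − [H+]) = 7.14 × 10^-9
Neglecting [H+] in the denominator: [H+] = √(7.14 × 10^-9 × 0.188) = 3.66 × 10^-5 M
pH = −log[H+] = −log(3.66 × 10^-5) = 4.44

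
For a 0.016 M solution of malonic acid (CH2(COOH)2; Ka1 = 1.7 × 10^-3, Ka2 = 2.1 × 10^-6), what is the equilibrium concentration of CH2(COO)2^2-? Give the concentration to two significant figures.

First ionization gives [H+] ≈ [CH2(COOH)COO-] = 4.43 × 10^-3 M.
Second step: Ka2 = [H+][CH2(COO)2^2-]/[CH2(COOH)COO-] ≈ [CH2(COO)2^2-] (since [H+] ≈ [CH2(COOH)COO-]).
So [CH2(COO)2^2-] ≈ Ka2.

2.1 × 10^-6 M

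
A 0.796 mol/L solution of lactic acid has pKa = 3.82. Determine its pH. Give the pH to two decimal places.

CH3CH(OH)COOH ⇌ CH3CH(OH)COO- + H+
Ka = 10^(−3.82) = 1.51 × 10^-4
Ka = x²/(0.796 − x) = 1.51 × 10^-4
Neglecting x in the denominator: x = √(1.51 × 10^-4 × 0.796) = 1.10 × 10^-2 M
Check: 1.4% ionized — well under 5%, approximation valid.
pH = −log[H+] = −log(1.10 × 10^-2) = 1.96

pH = 1.96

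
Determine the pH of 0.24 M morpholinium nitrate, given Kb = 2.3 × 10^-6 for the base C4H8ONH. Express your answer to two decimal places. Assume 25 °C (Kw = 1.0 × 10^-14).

C4H8ONH2+ is the conjugate acid of the weak base C4H8ONH.
Ka = Kw/Kb = 1.0×10^-14 / 2.3 × 10^-6 = 4.35 × 10^-9
Ka = x²/(0.24 − x) = 4.35 × 10^-9
Assume x ≪ 0.24: x ≈ √(4.35 × 10^-9 × 0.24) = 3.23 × 10^-5 M
pH = −log[H+] = −log(3.23 × 10^-5) = 4.49

pH = 4.49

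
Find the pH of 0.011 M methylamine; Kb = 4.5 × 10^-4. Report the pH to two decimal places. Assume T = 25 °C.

pH = 11.30

CH3NH2 + H2O ⇌ CH3NH3+ + OH-
From the ICE table, Kb = [OH-]²/(0.011 − [OH-]) = 4.5 × 10^-4.
The 5% rule fails; solving [OH-]² + Kb·[OH-] − Kb·C₀ = 0 exactly:
[OH-] = [−0.00045 + √(0.00045² + 1.98e-05)]/2 = 2.01 × 10^-3 M
pOH = −log(2.01 × 10^-3) = 2.70; pH = 14.00 − 2.70 = 11.30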